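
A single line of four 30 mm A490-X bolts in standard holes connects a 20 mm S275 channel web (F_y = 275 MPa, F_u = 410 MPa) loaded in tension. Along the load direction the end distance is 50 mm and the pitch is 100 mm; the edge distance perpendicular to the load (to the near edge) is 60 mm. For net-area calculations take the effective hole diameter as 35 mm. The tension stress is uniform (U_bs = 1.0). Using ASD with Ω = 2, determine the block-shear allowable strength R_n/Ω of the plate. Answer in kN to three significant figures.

Shear plane L_v = 50 + 3·100 = 350 mm; A_gv = 350 × 20 = 7000 mm².
A_nv = (350 − 3.5·35) × 20 = 4550 mm².
A_nt = (60 − 0.5·35) × 20 = 850 mm².
0.6 F_u A_nv = 1119 kN; 0.6 F_y A_gv = 1155 kN → shear rupture governs the shear term.
R_n = 1119 + 1.0 × 410 × 850 / 1000 = 1468 kN.
Allowable strength R_n/Ω = 1468 / 2 = 734 kN.

734 kN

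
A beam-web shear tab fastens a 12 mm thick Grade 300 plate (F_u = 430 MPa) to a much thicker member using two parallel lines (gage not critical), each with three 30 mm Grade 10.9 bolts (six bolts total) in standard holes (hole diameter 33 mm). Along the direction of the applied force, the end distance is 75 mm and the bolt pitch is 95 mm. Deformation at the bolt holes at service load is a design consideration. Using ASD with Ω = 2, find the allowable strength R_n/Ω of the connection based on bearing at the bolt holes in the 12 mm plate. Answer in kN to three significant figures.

Per bolt r_n = 1.2 l_c t F_u ≤ 2.4 d t F_u; upper limit = 2.4 × 30 × 12 × 430 / 1000 = 371.5 kN.
Edge bolt: l_c = 75 − 33/2 = 58.5 mm → 1.2 × 58.5 × 12 × 430 / 1000 = 362.2 → r_n = 362.2 kN.
Interior bolts: l_c = 95 − 33 = 62 mm → 1.2 × 62 × 12 × 430 / 1000 = 383.9 → r_n = 371.5 kN.
R_n = 2 × 362.2 + 4 × 371.5 = 2211 kN.
Allowable strength R_n/Ω = 2211 / 2 = 1110 kN.

1110 kN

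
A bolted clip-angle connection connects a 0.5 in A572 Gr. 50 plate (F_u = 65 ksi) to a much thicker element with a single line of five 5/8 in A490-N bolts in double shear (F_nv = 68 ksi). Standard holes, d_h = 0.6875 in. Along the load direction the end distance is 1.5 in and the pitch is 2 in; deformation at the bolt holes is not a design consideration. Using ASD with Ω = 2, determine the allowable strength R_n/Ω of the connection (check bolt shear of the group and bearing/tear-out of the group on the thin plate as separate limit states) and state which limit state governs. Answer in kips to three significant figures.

104 kips (bolt shear governs)

Bolt shear: A_b = π·0.625²/4 = 0.3068 in²; R_n = 68 × 0.3068 × 5 × 2 = 208.6 kips → 208.6 / 2 = 104 kips.
Bearing (1.5 l_c t F_u ≤ 3.0 d t F_u): upper limit = 3.0·0.625·0.5·65 = 60.94 kips.
  Edge l_c = 1.5 − 0.6875/2 = 1.156 → r_n = 56.37 kips; interior l_c = 2 − 0.6875 = 1.312 → r_n = 60.94 kips.
  R_n,bearing = 1·56.37 + 4·60.94 = 300.1 kips → 300.1 / 2 = 150 kips.
Bolt shear governs: 104 kips.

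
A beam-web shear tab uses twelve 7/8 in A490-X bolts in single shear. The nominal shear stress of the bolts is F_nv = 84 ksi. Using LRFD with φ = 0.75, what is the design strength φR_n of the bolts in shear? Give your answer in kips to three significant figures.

455 kips

A_b = π × 0.875² / 4 = 0.6013 in².
R_n = F_nv · A_b · n · n_s = 84 × 0.6013 × 12 × 1 = 606.1 kips.
Design strength φR_n = 0.75 × 606.1 = 455 kips.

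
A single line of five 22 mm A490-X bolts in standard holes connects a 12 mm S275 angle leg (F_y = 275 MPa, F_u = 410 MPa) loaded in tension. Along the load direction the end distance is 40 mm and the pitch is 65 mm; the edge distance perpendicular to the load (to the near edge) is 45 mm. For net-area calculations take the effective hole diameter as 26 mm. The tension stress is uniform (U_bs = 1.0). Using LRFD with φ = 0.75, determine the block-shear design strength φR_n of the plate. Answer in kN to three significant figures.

Shear plane L_v = 40 + 4·65 = 300 mm; A_gv = 300 × 12 = 3600 mm².
A_nv = (300 − 4.5·26) × 12 = 2196 mm².
A_nt = (45 − 0.5·26) × 12 = 384 mm².
0.6 F_u A_nv = 540.2 kN; 0.6 F_y A_gv = 594 kN → shear rupture governs the shear term.
R_n = 540.2 + 1.0 × 410 × 384 / 1000 = 697.7 kN.
Design strength φR_n = 0.75 × 697.7 = 523 kN.

523 kN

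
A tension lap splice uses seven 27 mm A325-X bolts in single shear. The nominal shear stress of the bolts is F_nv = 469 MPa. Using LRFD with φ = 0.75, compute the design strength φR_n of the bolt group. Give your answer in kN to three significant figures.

1410 kN

A_b = π × 27² / 4 = 572.6 mm².
R_n = F_nv · A_b · n · n_s = 469 × 572.6 × 7 × 1 / 1000 = 1880 kN.
Design strength φR_n = 0.75 × 1880 = 1410 kN.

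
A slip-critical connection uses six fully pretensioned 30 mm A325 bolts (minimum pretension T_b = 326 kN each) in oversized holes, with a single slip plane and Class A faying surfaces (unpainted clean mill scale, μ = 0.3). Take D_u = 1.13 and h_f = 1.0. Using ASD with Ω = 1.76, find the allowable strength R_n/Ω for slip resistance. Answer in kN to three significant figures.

377 kN

R_n = μ · D_u · h_f · T_b · n_s · n_b = 0.3 × 1.13 × 1.0 × 326 × 1 × 6 = 663.1 kN.
Allowable strength R_n/Ω = 663.1 / 1.76 = 377 kN.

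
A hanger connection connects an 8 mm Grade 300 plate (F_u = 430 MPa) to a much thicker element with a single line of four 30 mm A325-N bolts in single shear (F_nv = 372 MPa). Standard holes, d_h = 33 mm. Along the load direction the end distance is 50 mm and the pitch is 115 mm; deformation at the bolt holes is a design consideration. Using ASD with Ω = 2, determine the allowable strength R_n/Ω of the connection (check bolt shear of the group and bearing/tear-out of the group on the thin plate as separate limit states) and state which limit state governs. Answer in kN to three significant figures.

Bolt shear: A_b = π·30²/4 = 706.9 mm²; R_n = 372 × 706.9 × 4 × 1 / 1000 = 1052 kN → 1052 / 2 = 526 kN.
Bearing (1.2 l_c t F_u ≤ 2.4 d t F_u): upper limit = 2.4·30·8·430 / 1000 = 247.7 kN.
  Edge l_c = 50 − 33/2 = 33.5 → r_n = 138.3 kN; interior l_c = 115 − 33 = 82 → r_n = 247.7 kN.
  R_n,bearing = 1·138.3 + 3·247.7 = 881.3 kN → 881.3 / 2 = 441 kN.
Bearing governs: 441 kN.

441 kN (bearing governs)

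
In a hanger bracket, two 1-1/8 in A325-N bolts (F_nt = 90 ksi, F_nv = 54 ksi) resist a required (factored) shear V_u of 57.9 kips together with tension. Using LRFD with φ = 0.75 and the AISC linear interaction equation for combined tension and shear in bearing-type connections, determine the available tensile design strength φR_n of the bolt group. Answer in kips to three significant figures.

78 kips

A_b = π·1.125²/4 = 0.994 in²; f_rv = 57.9 / (2 × 0.994) = 29.12 ksi.
F'_nt = 1.3 F_nt − (F_nt / φF_nv) f_rv = 1.3·90 − (90/(0.75·54))·29.12 = 52.28 ksi, capped at F_nt → F'_nt = 52.28 ksi.
R_n = F'_nt · A_b · n = 52.28 × 0.994 × 2 = 103.9 kips.
Design strength φR_n = 0.75 × 103.9 = 78 kips.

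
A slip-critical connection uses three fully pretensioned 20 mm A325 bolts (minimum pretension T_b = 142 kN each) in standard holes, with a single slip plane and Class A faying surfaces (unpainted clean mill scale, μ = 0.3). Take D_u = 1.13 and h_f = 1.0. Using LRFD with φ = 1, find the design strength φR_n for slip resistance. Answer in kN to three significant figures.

144 kN

R_n = μ · D_u · h_f · T_b · n_s · n_b = 0.3 × 1.13 × 1.0 × 142 × 1 × 3 = 144.4 kN.
Design strength φR_n = 1 × 144.4 = 144 kN.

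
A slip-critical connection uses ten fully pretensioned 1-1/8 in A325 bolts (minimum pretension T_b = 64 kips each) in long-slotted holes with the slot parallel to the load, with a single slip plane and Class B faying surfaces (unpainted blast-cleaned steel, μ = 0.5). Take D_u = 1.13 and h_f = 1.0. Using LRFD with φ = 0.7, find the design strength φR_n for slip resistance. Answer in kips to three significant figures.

253 kips

R_n = μ · D_u · h_f · T_b · n_s · n_b = 0.5 × 1.13 × 1.0 × 64 × 1 × 10 = 361.6 kips.
Design strength φR_n = 0.7 × 361.6 = 253 kips.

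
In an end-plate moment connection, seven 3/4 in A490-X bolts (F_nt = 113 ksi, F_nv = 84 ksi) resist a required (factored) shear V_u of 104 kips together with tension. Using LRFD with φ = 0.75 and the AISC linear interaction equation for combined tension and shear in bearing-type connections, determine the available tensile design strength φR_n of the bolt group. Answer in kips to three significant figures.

A_b = π·0.75²/4 = 0.4418 in²; f_rv = 104 / (7 × 0.4418) = 33.63 ksi.
F'_nt = 1.3 F_nt − (F_nt / φF_nv) f_rv = 1.3·113 − (113/(0.75·84))·33.63 = 86.58 ksi, capped at F_nt → F'_nt = 86.58 ksi.
R_n = F'_nt · A_b · n = 86.58 × 0.4418 × 7 = 267.7 kips.
Design strength φR_n = 0.75 × 267.7 = 201 kips.

201 kips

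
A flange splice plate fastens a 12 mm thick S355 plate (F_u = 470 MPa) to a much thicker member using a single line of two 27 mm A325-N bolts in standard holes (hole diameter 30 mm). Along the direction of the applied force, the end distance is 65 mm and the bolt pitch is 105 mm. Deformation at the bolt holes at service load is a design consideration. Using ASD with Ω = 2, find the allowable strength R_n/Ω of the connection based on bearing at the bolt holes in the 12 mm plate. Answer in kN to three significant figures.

Per bolt r_n = 1.2 l_c t F_u ≤ 2.4 d t F_u; upper limit = 2.4 × 27 × 12 × 470 / 1000 = 365.5 kN.
Edge bolt: l_c = 65 − 30/2 = 50 mm → 1.2 × 50 × 12 × 470 / 1000 = 338.4 → r_n = 338.4 kN.
Interior bolts: l_c = 105 − 30 = 75 mm → 1.2 × 75 × 12 × 470 / 1000 = 507.6 → r_n = 365.5 kN.
R_n = 1 × 338.4 + 1 × 365.5 = 703.9 kN.
Allowable strength R_n/Ω = 703.9 / 2 = 352 kN.

352 kN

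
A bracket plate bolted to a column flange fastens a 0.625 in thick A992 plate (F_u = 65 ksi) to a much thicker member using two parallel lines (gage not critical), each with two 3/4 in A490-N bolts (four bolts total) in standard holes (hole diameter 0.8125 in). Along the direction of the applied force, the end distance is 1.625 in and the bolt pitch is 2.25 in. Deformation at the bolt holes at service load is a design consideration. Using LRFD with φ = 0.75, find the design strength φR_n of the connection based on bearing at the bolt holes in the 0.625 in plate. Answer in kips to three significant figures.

194 kips

Per bolt r_n = 1.2 l_c t F_u ≤ 2.4 d t F_u; upper limit = 2.4 × 0.75 × 0.625 × 65 = 73.12 kips.
Edge bolt: l_c = 1.625 − 0.8125/2 = 1.219 in → 1.2 × 1.219 × 0.625 × 65 = 59.41 → r_n = 59.41 kips.
Interior bolts: l_c = 2.25 − 0.8125 = 1.438 in → 1.2 × 1.438 × 0.625 × 65 = 70.08 → r_n = 70.08 kips.
R_n = 2 × 59.41 + 2 × 70.08 = 259 kips.
Design strength φR_n = 0.75 × 259 = 194 kips.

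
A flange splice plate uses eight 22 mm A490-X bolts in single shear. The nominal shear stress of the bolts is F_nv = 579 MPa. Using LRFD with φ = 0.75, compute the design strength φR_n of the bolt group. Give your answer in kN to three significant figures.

1320 kN

A_b = π × 22² / 4 = 380.1 mm².
R_n = F_nv · A_b · n · n_s = 579 × 380.1 × 8 × 1 / 1000 = 1761 kN.
Design strength φR_n = 0.75 × 1761 = 1320 kN.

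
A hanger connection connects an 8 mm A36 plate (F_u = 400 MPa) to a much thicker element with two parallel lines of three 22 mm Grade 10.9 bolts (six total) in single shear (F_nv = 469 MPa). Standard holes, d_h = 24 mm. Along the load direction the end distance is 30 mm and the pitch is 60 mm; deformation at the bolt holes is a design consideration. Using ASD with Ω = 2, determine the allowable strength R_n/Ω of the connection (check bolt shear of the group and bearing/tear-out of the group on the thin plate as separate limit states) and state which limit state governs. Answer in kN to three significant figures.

Bolt shear: A_b = π·22²/4 = 380.1 mm²; R_n = 469 × 380.1 × 6 × 1 / 1000 = 1070 kN → 1070 / 2 = 535 kN.
Bearing (1.2 l_c t F_u ≤ 2.4 d t F_u): upper limit = 2.4·22·8·400 / 1000 = 169 kN.
  Edge l_c = 30 − 24/2 = 18 → r_n = 69.12 kN; interior l_c = 60 − 24 = 36 → r_n = 138.2 kN.
  R_n,bearing = 2·69.12 + 4·138.2 = 691.2 kN → 691.2 / 2 = 346 kN.
Bearing governs: 346 kN.

346 kN (bearing governs)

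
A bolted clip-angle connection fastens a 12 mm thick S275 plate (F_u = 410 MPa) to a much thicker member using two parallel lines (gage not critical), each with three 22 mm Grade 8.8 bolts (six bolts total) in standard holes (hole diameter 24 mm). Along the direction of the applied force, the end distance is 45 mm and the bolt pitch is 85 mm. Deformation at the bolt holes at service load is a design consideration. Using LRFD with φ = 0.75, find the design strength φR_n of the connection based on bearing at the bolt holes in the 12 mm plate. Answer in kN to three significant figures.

Per bolt r_n = 1.2 l_c t F_u ≤ 2.4 d t F_u; upper limit = 2.4 × 22 × 12 × 410 / 1000 = 259.8 kN.
Edge bolt: l_c = 45 − 24/2 = 33 mm → 1.2 × 33 × 12 × 410 / 1000 = 194.8 → r_n = 194.8 kN.
Interior bolts: l_c = 85 − 24 = 61 mm → 1.2 × 61 × 12 × 410 / 1000 = 360.1 → r_n = 259.8 kN.
R_n = 2 × 194.8 + 4 × 259.8 = 1429 kN.
Design strength φR_n = 0.75 × 1429 = 1070 kN.

1070 kN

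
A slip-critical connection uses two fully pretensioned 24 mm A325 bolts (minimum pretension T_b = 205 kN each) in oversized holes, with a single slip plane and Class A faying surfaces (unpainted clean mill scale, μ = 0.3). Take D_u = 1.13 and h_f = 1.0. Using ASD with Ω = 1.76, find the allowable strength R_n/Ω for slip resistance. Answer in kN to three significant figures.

79 kN

R_n = μ · D_u · h_f · T_b · n_s · n_b = 0.3 × 1.13 × 1.0 × 205 × 1 × 2 = 139 kN.
Allowable strength R_n/Ω = 139 / 1.76 = 79 kN.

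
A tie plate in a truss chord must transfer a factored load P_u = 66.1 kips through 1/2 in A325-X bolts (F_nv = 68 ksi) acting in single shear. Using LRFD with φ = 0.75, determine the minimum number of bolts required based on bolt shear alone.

A_b = π·0.5²/4 = 0.1963 in².
Per-bolt design strength φR_n = 0.75 × 68 × 0.1963 × 1 = 10.01 kips.
n ≥ 66.1 / 10.01 = 6.601 → use 7 bolts.

7 bolts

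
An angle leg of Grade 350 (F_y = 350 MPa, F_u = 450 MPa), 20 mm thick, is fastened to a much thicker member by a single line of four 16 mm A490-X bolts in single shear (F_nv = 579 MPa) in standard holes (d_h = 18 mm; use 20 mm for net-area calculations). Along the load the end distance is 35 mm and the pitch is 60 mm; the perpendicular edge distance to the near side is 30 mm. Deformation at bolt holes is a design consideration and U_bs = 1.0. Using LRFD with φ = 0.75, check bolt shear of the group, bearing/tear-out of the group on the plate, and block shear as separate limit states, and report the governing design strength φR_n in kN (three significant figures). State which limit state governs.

Bolt shear: A_b = π·16²/4 = 201.1 mm²; R_n = 579 × 201.1 × 4 × 1 / 1000 = 465.7 kN → 0.75 × 465.7 = 349 kN.
Bearing: edge l_c = 26, r_n = 280.8 kN; interior l_c = 42, r_n = 345.6 kN; R_n = 280.8 + 3·345.6 = 1318 kN → 988 kN.
Block shear: A_gv = 4300, A_nv = 2900, A_nt = 400 mm²; R_n = min(0.6F_uA_nv, 0.6F_yA_gv) + U_bs·F_u·A_nt = 963 kN → 722 kN.
Bolt shear governs: 349 kN.

349 kN (bolt shear governs)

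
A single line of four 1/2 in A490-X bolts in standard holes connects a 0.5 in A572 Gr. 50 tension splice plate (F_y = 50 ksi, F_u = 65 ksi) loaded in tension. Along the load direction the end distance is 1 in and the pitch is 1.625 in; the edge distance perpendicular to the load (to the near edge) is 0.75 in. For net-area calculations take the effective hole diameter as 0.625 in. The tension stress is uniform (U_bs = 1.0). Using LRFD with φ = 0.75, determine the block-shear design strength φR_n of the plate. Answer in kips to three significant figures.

Shear plane L_v = 1 + 3·1.625 = 5.875 in; A_gv = 5.875 × 0.5 = 2.938 in².
A_nv = (5.875 − 3.5·0.625) × 0.5 = 1.844 in².
A_nt = (0.75 − 0.5·0.625) × 0.5 = 0.2188 in².
0.6 F_u A_nv = 71.91 kips; 0.6 F_y A_gv = 88.12 kips → shear rupture governs the shear term.
R_n = 71.91 + 1.0 × 65 × 0.2188 = 86.12 kips.
Design strength φR_n = 0.75 × 86.12 = 64.6 kips.

64.6 kips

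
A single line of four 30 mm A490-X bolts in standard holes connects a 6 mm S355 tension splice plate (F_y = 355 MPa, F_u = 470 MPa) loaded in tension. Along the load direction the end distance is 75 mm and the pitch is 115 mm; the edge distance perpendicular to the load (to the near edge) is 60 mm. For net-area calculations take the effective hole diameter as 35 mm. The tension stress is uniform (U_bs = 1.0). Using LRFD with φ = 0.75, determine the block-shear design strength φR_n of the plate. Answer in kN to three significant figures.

467 kN

Shear plane L_v = 75 + 3·115 = 420 mm; A_gv = 420 × 6 = 2520 mm².
A_nv = (420 − 3.5·35) × 6 = 1785 mm².
A_nt = (60 − 0.5·35) × 6 = 255 mm².
0.6 F_u A_nv = 503.4 kN; 0.6 F_y A_gv = 536.8 kN → shear rupture governs the shear term.
R_n = 503.4 + 1.0 × 470 × 255 / 1000 = 623.2 kN.
Design strength φR_n = 0.75 × 623.2 = 467 kN.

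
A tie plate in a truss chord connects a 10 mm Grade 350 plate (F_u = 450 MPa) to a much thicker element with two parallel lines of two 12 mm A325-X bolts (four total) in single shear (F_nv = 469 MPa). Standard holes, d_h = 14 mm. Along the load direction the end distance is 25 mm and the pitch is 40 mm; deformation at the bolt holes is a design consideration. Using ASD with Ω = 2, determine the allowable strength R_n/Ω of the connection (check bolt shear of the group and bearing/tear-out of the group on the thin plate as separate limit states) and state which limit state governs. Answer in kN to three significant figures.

106 kN (bolt shear governs)

Bolt shear: A_b = π·12²/4 = 113.1 mm²; R_n = 469 × 113.1 × 4 × 1 / 1000 = 212.2 kN → 212.2 / 2 = 106 kN.
Bearing (1.2 l_c t F_u ≤ 2.4 d t F_u): upper limit = 2.4·12·10·450 / 1000 = 129.6 kN.
  Edge l_c = 25 − 14/2 = 18 → r_n = 97.2 kN; interior l_c = 40 − 14 = 26 → r_n = 129.6 kN.
  R_n,bearing = 2·97.2 + 2·129.6 = 453.6 kN → 453.6 / 2 = 227 kN.
Bolt shear governs: 106 kN.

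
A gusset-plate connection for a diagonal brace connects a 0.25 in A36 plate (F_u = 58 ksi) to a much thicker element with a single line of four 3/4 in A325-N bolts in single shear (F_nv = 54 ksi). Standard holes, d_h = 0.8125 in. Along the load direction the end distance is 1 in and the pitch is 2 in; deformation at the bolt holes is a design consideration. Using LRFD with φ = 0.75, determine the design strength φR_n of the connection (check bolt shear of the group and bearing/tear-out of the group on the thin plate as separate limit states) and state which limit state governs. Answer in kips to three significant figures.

54.2 kips (bearing governs)

Bolt shear: A_b = π·0.75²/4 = 0.4418 in²; R_n = 54 × 0.4418 × 4 × 1 = 95.43 kips → 0.75 × 95.43 = 71.6 kips.
Bearing (1.2 l_c t F_u ≤ 2.4 d t F_u): upper limit = 2.4·0.75·0.25·58 = 26.1 kips.
  Edge l_c = 1 − 0.8125/2 = 0.5938 → r_n = 10.33 kips; interior l_c = 2 − 0.8125 = 1.188 → r_n = 20.66 kips.
  R_n,bearing = 1·10.33 + 3·20.66 = 72.32 kips → 0.75 × 72.32 = 54.2 kips.
Bearing governs: 54.2 kips.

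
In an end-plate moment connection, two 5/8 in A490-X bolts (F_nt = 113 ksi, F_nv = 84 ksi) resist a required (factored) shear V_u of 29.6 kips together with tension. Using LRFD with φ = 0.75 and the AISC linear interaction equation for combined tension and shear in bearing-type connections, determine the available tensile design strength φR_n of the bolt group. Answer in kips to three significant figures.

A_b = π·0.625²/4 = 0.3068 in²; f_rv = 29.6 / (2 × 0.3068) = 48.24 ksi.
F'_nt = 1.3 F_nt − (F_nt / φF_nv) f_rv = 1.3·113 − (113/(0.75·84))·48.24 = 60.37 ksi, capped at F_nt → F'_nt = 60.37 ksi.
R_n = F'_nt · A_b · n = 60.37 × 0.3068 × 2 = 37.04 kips.
Design strength φR_n = 0.75 × 37.04 = 27.8 kips.

27.8 kips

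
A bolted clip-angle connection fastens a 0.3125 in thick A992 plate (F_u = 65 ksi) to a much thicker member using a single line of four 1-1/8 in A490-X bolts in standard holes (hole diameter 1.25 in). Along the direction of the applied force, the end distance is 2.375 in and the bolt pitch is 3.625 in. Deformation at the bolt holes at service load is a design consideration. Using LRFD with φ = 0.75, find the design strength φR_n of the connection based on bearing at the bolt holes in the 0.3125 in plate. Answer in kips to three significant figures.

155 kips

Per bolt r_n = 1.2 l_c t F_u ≤ 2.4 d t F_u; upper limit = 2.4 × 1.125 × 0.3125 × 65 = 54.84 kips.
Edge bolt: l_c = 2.375 − 1.25/2 = 1.75 in → 1.2 × 1.75 × 0.3125 × 65 = 42.66 → r_n = 42.66 kips.
Interior bolts: l_c = 3.625 − 1.25 = 2.375 in → 1.2 × 2.375 × 0.3125 × 65 = 57.89 → r_n = 54.84 kips.
R_n = 1 × 42.66 + 3 × 54.84 = 207.2 kips.
Design strength φR_n = 0.75 × 207.2 = 155 kips.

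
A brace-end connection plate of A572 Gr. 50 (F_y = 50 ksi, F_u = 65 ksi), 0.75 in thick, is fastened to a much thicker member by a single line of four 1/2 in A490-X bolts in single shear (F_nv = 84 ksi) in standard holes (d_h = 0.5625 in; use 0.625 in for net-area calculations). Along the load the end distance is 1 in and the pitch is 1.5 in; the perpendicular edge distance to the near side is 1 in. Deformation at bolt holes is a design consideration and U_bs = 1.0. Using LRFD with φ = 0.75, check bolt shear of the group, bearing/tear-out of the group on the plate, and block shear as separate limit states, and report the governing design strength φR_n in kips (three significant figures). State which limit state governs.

Bolt shear: A_b = π·0.5²/4 = 0.1963 in²; R_n = 84 × 0.1963 × 4 × 1 = 65.97 kips → 0.75 × 65.97 = 49.5 kips.
Bearing: edge l_c = 0.7188, r_n = 42.05 kips; interior l_c = 0.9375, r_n = 54.84 kips; R_n = 42.05 + 3·54.84 = 206.6 kips → 155 kips.
Block shear: A_gv = 4.125, A_nv = 2.484, A_nt = 0.5156 in²; R_n = min(0.6F_uA_nv, 0.6F_yA_gv) + U_bs·F_u·A_nt = 130.4 kips → 97.8 kips.
Bolt shear governs: 49.5 kips.

49.5 kips (bolt shear governs)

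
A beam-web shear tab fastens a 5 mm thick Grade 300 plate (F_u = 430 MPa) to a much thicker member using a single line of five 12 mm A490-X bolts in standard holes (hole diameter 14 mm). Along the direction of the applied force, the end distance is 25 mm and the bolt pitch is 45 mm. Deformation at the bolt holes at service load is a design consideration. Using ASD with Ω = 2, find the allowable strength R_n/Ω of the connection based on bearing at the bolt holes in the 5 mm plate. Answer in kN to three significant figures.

Per bolt r_n = 1.2 l_c t F_u ≤ 2.4 d t F_u; upper limit = 2.4 × 12 × 5 × 430 / 1000 = 61.92 kN.
Edge bolt: l_c = 25 − 14/2 = 18 mm → 1.2 × 18 × 5 × 430 / 1000 = 46.44 → r_n = 46.44 kN.
Interior bolts: l_c = 45 − 14 = 31 mm → 1.2 × 31 × 5 × 430 / 1000 = 79.98 → r_n = 61.92 kN.
R_n = 1 × 46.44 + 4 × 61.92 = 294.1 kN.
Allowable strength R_n/Ω = 294.1 / 2 = 147 kN.

147 kN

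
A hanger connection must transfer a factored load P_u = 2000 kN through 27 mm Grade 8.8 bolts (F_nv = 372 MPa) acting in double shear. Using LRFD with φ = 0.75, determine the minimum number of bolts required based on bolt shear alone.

7 bolts

A_b = π·27²/4 = 572.6 mm².
Per-bolt design strength φR_n = 0.75 × 372 × 572.6 × 2 / 1000 = 319.5 kN.
n ≥ 2000 / 319.5 = 6.26 → use 7 bolts.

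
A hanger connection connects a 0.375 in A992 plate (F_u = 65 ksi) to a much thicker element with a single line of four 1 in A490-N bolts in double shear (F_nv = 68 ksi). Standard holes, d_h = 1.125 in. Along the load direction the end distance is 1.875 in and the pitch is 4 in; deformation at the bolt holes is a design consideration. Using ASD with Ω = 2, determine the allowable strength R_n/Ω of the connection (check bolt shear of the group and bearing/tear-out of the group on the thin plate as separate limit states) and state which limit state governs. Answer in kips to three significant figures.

Bolt shear: A_b = π·1²/4 = 0.7854 in²; R_n = 68 × 0.7854 × 4 × 2 = 427.3 kips → 427.3 / 2 = 214 kips.
Bearing (1.2 l_c t F_u ≤ 2.4 d t F_u): upper limit = 2.4·1·0.375·65 = 58.5 kips.
  Edge l_c = 1.875 − 1.125/2 = 1.312 → r_n = 38.39 kips; interior l_c = 4 − 1.125 = 2.875 → r_n = 58.5 kips.
  R_n,bearing = 1·38.39 + 3·58.5 = 213.9 kips → 213.9 / 2 = 107 kips.
Bearing governs: 107 kips.

107 kips (bearing governs)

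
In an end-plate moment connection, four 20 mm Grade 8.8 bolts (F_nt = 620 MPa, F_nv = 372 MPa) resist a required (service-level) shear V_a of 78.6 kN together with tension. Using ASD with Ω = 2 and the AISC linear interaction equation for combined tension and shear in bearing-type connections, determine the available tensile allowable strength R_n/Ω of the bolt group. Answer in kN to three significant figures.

A_b = π·20²/4 = 314.2 mm²; f_rv = 78.6 × 1000 / (4 × 314.2) = 62.55 MPa.
F'_nt = 1.3 F_nt − (Ω F_nt / F_nv) f_rv = 1.3·620 − (2·620/372)·62.55 = 597.5 MPa, capped at F_nt → F'_nt = 597.5 MPa.
R_n = F'_nt · A_b · n = 597.5 × 314.2 × 4 / 1000 = 750.8 kN.
Allowable strength R_n/Ω = 750.8 / 2 = 375 kN.

375 kN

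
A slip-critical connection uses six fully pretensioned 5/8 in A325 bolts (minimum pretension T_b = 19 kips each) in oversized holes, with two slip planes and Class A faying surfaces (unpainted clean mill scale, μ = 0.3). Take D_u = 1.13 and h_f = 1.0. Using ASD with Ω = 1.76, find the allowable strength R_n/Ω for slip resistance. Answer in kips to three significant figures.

43.9 kips

R_n = μ · D_u · h_f · T_b · n_s · n_b = 0.3 × 1.13 × 1.0 × 19 × 2 × 6 = 77.29 kips.
Allowable strength R_n/Ω = 77.29 / 1.76 = 43.9 kips.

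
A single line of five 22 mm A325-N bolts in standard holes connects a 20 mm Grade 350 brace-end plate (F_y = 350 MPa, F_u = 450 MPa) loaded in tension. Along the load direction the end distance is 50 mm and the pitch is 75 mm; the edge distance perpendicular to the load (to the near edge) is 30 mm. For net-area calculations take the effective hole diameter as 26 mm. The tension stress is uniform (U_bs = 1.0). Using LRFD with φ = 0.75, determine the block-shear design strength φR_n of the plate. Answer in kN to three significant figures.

1060 kN

Shear plane L_v = 50 + 4·75 = 350 mm; A_gv = 350 × 20 = 7000 mm².
A_nv = (350 − 4.5·26) × 20 = 4660 mm².
A_nt = (30 − 0.5·26) × 20 = 340 mm².
0.6 F_u A_nv = 1258 kN; 0.6 F_y A_gv = 1470 kN → shear rupture governs the shear term.
R_n = 1258 + 1.0 × 450 × 340 / 1000 = 1411 kN.
Design strength φR_n = 0.75 × 1411 = 1060 kN.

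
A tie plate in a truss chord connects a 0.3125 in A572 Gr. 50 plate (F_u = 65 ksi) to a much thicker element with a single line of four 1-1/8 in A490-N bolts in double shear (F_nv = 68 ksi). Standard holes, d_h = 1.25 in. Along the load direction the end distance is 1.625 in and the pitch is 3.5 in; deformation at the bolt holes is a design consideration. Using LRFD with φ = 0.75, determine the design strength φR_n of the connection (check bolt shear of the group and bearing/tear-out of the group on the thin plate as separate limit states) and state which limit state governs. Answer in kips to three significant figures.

142 kips (bearing governs)

Bolt shear: A_b = π·1.125²/4 = 0.994 in²; R_n = 68 × 0.994 × 4 × 2 = 540.7 kips → 0.75 × 540.7 = 406 kips.
Bearing (1.2 l_c t F_u ≤ 2.4 d t F_u): upper limit = 2.4·1.125·0.3125·65 = 54.84 kips.
  Edge l_c = 1.625 − 1.25/2 = 1 → r_n = 24.38 kips; interior l_c = 3.5 − 1.25 = 2.25 → r_n = 54.84 kips.
  R_n,bearing = 1·24.38 + 3·54.84 = 188.9 kips → 0.75 × 188.9 = 142 kips.
Bearing governs: 142 kips.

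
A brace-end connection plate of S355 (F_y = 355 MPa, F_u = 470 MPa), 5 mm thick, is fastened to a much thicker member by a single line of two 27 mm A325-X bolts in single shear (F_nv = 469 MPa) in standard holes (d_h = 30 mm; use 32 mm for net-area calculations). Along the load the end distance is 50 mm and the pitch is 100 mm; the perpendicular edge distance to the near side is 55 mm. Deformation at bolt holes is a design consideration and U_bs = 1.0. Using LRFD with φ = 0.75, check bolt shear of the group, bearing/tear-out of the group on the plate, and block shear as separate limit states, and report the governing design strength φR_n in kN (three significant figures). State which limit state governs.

177 kN (block shear governs)

Bolt shear: A_b = π·27²/4 = 572.6 mm²; R_n = 469 × 572.6 × 2 × 1 / 1000 = 537.1 kN → 0.75 × 537.1 = 403 kN.
Bearing: edge l_c = 35, r_n = 98.7 kN; interior l_c = 70, r_n = 152.3 kN; R_n = 98.7 + 1·152.3 = 251 kN → 188 kN.
Block shear: A_gv = 750, A_nv = 510, A_nt = 195 mm²; R_n = min(0.6F_uA_nv, 0.6F_yA_gv) + U_bs·F_u·A_nt = 235.5 kN → 177 kN.
Block shear governs: 177 kN.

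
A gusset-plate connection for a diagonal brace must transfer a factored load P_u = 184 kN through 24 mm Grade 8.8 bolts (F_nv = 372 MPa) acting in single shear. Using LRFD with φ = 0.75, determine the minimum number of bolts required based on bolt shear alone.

2 bolts

A_b = π·24²/4 = 452.4 mm².
Per-bolt design strength φR_n = 0.75 × 372 × 452.4 × 1 / 1000 = 126.2 kN.
n ≥ 184 / 126.2 = 1.458 → use 2 bolts.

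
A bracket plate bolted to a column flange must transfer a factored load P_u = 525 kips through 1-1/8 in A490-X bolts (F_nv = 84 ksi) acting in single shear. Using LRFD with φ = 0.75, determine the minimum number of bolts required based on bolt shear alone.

9 bolts

A_b = π·1.125²/4 = 0.994 in².
Per-bolt design strength φR_n = 0.75 × 84 × 0.994 × 1 = 62.62 kips.
n ≥ 525 / 62.62 = 8.383 → use 9 bolts.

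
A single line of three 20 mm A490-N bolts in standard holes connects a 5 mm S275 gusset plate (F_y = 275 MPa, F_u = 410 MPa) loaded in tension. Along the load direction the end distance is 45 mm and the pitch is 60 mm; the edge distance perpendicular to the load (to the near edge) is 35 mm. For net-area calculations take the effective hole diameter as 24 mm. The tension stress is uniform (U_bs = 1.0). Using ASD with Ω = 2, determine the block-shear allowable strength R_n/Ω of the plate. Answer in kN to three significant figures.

Shear plane L_v = 45 + 2·60 = 165 mm; A_gv = 165 × 5 = 825 mm².
A_nv = (165 − 2.5·24) × 5 = 525 mm².
A_nt = (35 − 0.5·24) × 5 = 115 mm².
0.6 F_u A_nv = 129.2 kN; 0.6 F_y A_gv = 136.1 kN → shear rupture governs the shear term.
R_n = 129.2 + 1.0 × 410 × 115 / 1000 = 176.3 kN.
Allowable strength R_n/Ω = 176.3 / 2 = 88.2 kN.

88.2 kN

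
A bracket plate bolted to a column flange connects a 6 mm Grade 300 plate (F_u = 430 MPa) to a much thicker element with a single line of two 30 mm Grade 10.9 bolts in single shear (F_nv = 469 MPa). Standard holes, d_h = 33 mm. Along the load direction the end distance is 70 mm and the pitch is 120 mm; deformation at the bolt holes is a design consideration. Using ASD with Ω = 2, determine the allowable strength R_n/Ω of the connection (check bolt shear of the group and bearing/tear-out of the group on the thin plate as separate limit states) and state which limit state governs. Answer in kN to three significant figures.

Bolt shear: A_b = π·30²/4 = 706.9 mm²; R_n = 469 × 706.9 × 2 × 1 / 1000 = 663 kN → 663 / 2 = 332 kN.
Bearing (1.2 l_c t F_u ≤ 2.4 d t F_u): upper limit = 2.4·30·6·430 / 1000 = 185.8 kN.
  Edge l_c = 70 − 33/2 = 53.5 → r_n = 165.6 kN; interior l_c = 120 − 33 = 87 → r_n = 185.8 kN.
  R_n,bearing = 1·165.6 + 1·185.8 = 351.4 kN → 351.4 / 2 = 176 kN.
Bearing governs: 176 kN.

176 kN (bearing governs)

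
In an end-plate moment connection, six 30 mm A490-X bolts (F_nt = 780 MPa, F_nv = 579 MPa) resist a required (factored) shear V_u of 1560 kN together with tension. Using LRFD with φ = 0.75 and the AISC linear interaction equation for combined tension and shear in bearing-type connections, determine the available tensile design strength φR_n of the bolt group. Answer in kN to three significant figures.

A_b = π·30²/4 = 706.9 mm²; f_rv = 1560 × 1000 / (6 × 706.9) = 367.8 MPa.
F'_nt = 1.3 F_nt − (F_nt / φF_nv) f_rv = 1.3·780 − (780/(0.75·579))·367.8 = 353.3 MPa, capped at F_nt → F'_nt = 353.3 MPa.
R_n = F'_nt · A_b · n = 353.3 × 706.9 × 6 / 1000 = 1498 kN.
Design strength φR_n = 0.75 × 1498 = 1120 kN.

1120 kN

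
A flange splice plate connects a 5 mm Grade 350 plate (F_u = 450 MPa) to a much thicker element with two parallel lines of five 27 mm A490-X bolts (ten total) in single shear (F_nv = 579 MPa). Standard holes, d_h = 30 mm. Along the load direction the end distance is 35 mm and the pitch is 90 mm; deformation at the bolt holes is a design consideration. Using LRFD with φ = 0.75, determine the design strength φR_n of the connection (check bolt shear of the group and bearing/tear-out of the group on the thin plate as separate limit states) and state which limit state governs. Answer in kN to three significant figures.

Bolt shear: A_b = π·27²/4 = 572.6 mm²; R_n = 579 × 572.6 × 10 × 1 / 1000 = 3315 kN → 0.75 × 3315 = 2490 kN.
Bearing (1.2 l_c t F_u ≤ 2.4 d t F_u): upper limit = 2.4·27·5·450 / 1000 = 145.8 kN.
  Edge l_c = 35 − 30/2 = 20 → r_n = 54 kN; interior l_c = 90 − 30 = 60 → r_n = 145.8 kN.
  R_n,bearing = 2·54 + 8·145.8 = 1274 kN → 0.75 × 1274 = 956 kN.
Bearing governs: 956 kN.

956 kN (bearing governs)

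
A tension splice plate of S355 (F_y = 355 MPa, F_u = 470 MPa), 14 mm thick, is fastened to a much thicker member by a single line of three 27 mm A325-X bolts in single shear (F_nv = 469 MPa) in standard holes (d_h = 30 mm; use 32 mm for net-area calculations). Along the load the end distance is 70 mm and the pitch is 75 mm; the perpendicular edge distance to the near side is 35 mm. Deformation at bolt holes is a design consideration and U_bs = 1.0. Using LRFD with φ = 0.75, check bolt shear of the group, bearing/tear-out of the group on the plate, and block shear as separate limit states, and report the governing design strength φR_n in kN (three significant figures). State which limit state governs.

Bolt shear: A_b = π·27²/4 = 572.6 mm²; R_n = 469 × 572.6 × 3 × 1 / 1000 = 805.6 kN → 0.75 × 805.6 = 604 kN.
Bearing: edge l_c = 55, r_n = 426.4 kN; interior l_c = 45, r_n = 355.3 kN; R_n = 426.4 + 2·355.3 = 1137 kN → 853 kN.
Block shear: A_gv = 3080, A_nv = 1960, A_nt = 266 mm²; R_n = min(0.6F_uA_nv, 0.6F_yA_gv) + U_bs·F_u·A_nt = 677.7 kN → 508 kN.
Block shear governs: 508 kN.

508 kN (block shear governs)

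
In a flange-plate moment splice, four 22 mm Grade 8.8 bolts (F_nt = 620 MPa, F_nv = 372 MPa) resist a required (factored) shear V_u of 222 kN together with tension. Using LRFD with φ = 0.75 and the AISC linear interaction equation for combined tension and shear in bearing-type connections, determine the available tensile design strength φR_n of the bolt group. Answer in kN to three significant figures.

549 kN

A_b = π·22²/4 = 380.1 mm²; f_rv = 222 × 1000 / (4 × 380.1) = 146 MPa.
F'_nt = 1.3 F_nt − (F_nt / φF_nv) f_rv = 1.3·620 − (620/(0.75·372))·146 = 481.6 MPa, capped at F_nt → F'_nt = 481.6 MPa.
R_n = F'_nt · A_b · n = 481.6 × 380.1 × 4 / 1000 = 732.2 kN.
Design strength φR_n = 0.75 × 732.2 = 549 kN.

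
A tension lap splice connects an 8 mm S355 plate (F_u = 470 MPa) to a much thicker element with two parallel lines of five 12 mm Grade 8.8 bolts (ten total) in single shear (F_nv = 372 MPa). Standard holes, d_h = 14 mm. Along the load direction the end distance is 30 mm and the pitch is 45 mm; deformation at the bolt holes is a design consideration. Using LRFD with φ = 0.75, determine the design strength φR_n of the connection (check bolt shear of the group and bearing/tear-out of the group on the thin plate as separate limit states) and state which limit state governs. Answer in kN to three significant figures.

316 kN (bolt shear governs)

Bolt shear: A_b = π·12²/4 = 113.1 mm²; R_n = 372 × 113.1 × 10 × 1 / 1000 = 420.7 kN → 0.75 × 420.7 = 316 kN.
Bearing (1.2 l_c t F_u ≤ 2.4 d t F_u): upper limit = 2.4·12·8·470 / 1000 = 108.3 kN.
  Edge l_c = 30 − 14/2 = 23 → r_n = 103.8 kN; interior l_c = 45 − 14 = 31 → r_n = 108.3 kN.
  R_n,bearing = 2·103.8 + 8·108.3 = 1074 kN → 0.75 × 1074 = 805 kN.
Bolt shear governs: 316 kN.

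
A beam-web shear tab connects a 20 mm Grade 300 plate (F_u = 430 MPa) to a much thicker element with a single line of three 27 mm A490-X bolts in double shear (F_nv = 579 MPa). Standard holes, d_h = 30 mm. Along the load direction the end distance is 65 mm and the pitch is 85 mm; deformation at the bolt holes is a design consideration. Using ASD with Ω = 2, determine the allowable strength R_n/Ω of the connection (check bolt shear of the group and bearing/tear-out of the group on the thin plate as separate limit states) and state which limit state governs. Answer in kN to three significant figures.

Bolt shear: A_b = π·27²/4 = 572.6 mm²; R_n = 579 × 572.6 × 3 × 2 / 1000 = 1989 kN → 1989 / 2 = 995 kN.
Bearing (1.2 l_c t F_u ≤ 2.4 d t F_u): upper limit = 2.4·27·20·430 / 1000 = 557.3 kN.
  Edge l_c = 65 − 30/2 = 50 → r_n = 516 kN; interior l_c = 85 − 30 = 55 → r_n = 557.3 kN.
  R_n,bearing = 1·516 + 2·557.3 = 1631 kN → 1631 / 2 = 815 kN.
Bearing governs: 815 kN.

815 kN (bearing governs)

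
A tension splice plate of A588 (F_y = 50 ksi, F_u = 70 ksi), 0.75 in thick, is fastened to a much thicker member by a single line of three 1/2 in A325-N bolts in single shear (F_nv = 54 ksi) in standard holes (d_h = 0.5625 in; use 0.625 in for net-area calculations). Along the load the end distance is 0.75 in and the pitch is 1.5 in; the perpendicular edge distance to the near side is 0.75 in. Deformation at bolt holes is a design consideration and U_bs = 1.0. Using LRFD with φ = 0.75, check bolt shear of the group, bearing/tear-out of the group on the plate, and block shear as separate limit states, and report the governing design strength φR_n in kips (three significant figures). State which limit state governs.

Bolt shear: A_b = π·0.5²/4 = 0.1963 in²; R_n = 54 × 0.1963 × 3 × 1 = 31.81 kips → 0.75 × 31.81 = 23.9 kips.
Bearing: edge l_c = 0.4688, r_n = 29.53 kips; interior l_c = 0.9375, r_n = 59.06 kips; R_n = 29.53 + 2·59.06 = 147.7 kips → 111 kips.
Block shear: A_gv = 2.812, A_nv = 1.641, A_nt = 0.3281 in²; R_n = min(0.6F_uA_nv, 0.6F_yA_gv) + U_bs·F_u·A_nt = 91.88 kips → 68.9 kips.
Bolt shear governs: 23.9 kips.

23.9 kips (bolt shear governs)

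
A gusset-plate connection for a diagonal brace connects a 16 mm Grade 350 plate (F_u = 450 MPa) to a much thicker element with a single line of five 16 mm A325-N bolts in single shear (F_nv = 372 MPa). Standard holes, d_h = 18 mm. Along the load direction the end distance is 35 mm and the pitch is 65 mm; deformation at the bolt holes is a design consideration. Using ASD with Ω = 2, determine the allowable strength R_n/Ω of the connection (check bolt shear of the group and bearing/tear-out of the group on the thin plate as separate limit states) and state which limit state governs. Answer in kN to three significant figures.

Bolt shear: A_b = π·16²/4 = 201.1 mm²; R_n = 372 × 201.1 × 5 × 1 / 1000 = 374 kN → 374 / 2 = 187 kN.
Bearing (1.2 l_c t F_u ≤ 2.4 d t F_u): upper limit = 2.4·16·16·450 / 1000 = 276.5 kN.
  Edge l_c = 35 − 18/2 = 26 → r_n = 224.6 kN; interior l_c = 65 − 18 = 47 → r_n = 276.5 kN.
  R_n,bearing = 1·224.6 + 4·276.5 = 1331 kN → 1331 / 2 = 665 kN.
Bolt shear governs: 187 kN.

187 kN (bolt shear governs)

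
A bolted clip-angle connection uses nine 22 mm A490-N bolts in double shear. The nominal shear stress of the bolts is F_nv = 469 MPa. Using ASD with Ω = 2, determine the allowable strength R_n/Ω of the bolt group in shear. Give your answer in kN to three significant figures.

1600 kN

A_b = π × 22² / 4 = 380.1 mm².
R_n = F_nv · A_b · n · n_s = 469 × 380.1 × 9 × 2 / 1000 = 3209 kN.
Allowable strength R_n/Ω = 3209 / 2 = 1600 kN.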